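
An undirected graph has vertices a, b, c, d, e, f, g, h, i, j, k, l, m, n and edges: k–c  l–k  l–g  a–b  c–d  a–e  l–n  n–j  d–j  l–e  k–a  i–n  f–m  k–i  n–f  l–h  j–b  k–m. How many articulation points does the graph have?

1

Removing l increases the component count from 1 to 3, so l is a cut vertex.
By contrast removing n leaves 1 component; it is not a cut vertex. No other vertex is a cut vertex either.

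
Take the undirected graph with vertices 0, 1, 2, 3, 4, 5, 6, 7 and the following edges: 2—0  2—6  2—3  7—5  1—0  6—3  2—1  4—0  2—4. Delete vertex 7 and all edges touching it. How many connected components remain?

2

With 7 gone, the remaining components are: {5}; {0, 1, 2, 3, 4, 6}.
That is 2 components.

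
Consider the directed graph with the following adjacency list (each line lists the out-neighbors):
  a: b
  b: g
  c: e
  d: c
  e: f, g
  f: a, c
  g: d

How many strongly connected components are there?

1

{a, b, c, d, e, f, g} are all mutually reachable — one SCC of size 7.
That gives 1 strongly connected component.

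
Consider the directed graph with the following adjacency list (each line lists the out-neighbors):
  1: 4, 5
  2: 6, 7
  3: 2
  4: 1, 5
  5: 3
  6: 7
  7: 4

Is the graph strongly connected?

Yes

From 6 we can reach every vertex (1, 2, 3, 4, 5, 6, 7), and every vertex can reach 6 (1, 2, 3, 4, 5, 6, 7). So the whole graph is one strongly connected component.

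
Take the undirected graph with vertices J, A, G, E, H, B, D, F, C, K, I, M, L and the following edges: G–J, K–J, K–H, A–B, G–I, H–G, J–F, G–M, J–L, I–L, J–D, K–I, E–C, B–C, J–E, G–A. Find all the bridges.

The edges on the cycle G-A-B-C-E-J-G are not bridges since each lies on that cycle.
But removing F–J disconnects F from J; removing J–D disconnects J from D; removing G–M disconnects G from M — these are bridges.

D-J, F-J, G-M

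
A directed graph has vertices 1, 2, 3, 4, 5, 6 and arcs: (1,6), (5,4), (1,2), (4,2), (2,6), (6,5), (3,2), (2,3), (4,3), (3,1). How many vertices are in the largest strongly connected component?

6

{1, 2, 3, 4, 5, 6} are all mutually reachable — one SCC of size 6.
The largest has 6 vertices.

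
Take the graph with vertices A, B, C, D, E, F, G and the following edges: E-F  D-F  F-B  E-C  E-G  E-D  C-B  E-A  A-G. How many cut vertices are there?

1

Removing E increases the component count from 1 to 2, so E is a cut vertex.
By contrast removing A leaves 1 component; it is not a cut vertex. No other vertex is a cut vertex either.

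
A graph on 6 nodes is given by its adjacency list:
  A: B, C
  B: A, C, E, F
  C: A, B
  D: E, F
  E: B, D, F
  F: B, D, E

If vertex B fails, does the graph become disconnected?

Deleting B raises the number of components from 1 to 2, so B is a cut vertex.

Yes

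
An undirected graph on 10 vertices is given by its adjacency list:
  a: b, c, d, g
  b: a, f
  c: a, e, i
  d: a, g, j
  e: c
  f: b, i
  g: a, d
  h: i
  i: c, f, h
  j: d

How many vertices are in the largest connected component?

Starting from a we can reach a, b, c, d, e, f, g, h, i, j. That is one component of size 10.
The largest has 10 vertices.

10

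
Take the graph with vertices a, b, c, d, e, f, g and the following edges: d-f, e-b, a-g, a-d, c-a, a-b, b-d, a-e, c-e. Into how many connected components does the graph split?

Starting from a we can reach a, b, c, d, e, f, g. That is one component of size 7.
Total: 1 component.

1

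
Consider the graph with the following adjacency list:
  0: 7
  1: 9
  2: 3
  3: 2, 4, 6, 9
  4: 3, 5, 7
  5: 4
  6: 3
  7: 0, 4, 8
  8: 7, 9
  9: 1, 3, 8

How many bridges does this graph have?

5

The edges on the cycle 9-3-4-7-8-9 are not bridges since each lies on that cycle.
But removing 3-2 disconnects 3 from 2; removing 7-0 disconnects 7 from 0; removing 3-6 disconnects 3 from 6; removing 4-5 disconnects 4 from 5 — these are bridges.
In total 5 edges are bridges.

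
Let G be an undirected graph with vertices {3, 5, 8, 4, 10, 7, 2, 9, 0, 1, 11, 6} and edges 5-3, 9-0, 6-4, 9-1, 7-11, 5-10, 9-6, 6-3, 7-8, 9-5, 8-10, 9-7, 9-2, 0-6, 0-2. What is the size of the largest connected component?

12

Starting from 0 we can reach 0, 1, 2, 3, 4, 5, 6, 7, 8, 9, 10, 11. That is one component of size 12.
The largest has 12 vertices.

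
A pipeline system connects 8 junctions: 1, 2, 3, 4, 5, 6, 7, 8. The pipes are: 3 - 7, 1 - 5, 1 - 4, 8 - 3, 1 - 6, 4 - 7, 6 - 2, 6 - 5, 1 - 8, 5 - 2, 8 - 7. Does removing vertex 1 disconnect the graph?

Deleting 1 raises the number of components from 1 to 2, so 1 is a cut vertex.

Yes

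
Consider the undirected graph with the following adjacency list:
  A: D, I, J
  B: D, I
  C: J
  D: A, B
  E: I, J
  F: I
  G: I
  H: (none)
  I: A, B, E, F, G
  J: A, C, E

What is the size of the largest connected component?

H is isolated — a component by itself.
Starting from A we can reach A, B, C, D, E, F, G, I, J. That is one component of size 9.
The largest has 9 vertices.

9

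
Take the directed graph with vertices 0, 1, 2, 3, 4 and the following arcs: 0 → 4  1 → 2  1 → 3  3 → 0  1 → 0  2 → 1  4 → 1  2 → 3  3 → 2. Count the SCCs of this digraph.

1

{0, 1, 2, 3, 4} are all mutually reachable — one SCC of size 5.
That gives 1 strongly connected component.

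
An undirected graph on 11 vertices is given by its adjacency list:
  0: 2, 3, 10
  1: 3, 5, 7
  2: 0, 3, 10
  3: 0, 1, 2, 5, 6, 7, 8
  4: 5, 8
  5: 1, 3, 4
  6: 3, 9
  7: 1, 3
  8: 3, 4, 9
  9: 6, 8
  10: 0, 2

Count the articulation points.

1

Removing 3 increases the component count from 1 to 2, so 3 is a cut vertex.
By contrast removing 7 leaves 1 component; it is not a cut vertex. No other vertex is a cut vertex either.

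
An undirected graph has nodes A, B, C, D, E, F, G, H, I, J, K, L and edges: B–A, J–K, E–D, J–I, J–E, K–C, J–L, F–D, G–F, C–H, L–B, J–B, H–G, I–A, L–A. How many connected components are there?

1

Starting from A we can reach A, B, C, D, E, F, G, H, I, J, K, L. That is one component of size 12.
Total: 1 component.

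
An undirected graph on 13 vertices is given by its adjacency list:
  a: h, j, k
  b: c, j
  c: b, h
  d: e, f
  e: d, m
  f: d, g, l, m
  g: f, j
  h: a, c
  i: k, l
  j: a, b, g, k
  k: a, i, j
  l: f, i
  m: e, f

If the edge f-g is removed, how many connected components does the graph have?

1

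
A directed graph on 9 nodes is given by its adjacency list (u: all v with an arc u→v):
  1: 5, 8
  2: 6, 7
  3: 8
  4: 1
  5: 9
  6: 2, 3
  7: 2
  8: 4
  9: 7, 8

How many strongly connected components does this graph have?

1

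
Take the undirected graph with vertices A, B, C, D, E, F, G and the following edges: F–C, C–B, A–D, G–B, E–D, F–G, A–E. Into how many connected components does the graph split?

Starting from A we can reach A, D, E. That is one component of size 3.
Starting from B we can reach B, C, F, G. That is one component of size 4.
Total: 2 components.

2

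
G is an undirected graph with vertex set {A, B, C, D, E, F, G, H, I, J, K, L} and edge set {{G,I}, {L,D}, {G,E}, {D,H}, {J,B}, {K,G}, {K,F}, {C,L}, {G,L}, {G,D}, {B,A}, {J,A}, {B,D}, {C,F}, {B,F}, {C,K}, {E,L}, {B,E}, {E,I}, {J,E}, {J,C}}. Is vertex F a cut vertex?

No

Deleting F leaves 1 component (was 1) (its neighbors B, C, K remain connected to each other), so F is not a cut vertex.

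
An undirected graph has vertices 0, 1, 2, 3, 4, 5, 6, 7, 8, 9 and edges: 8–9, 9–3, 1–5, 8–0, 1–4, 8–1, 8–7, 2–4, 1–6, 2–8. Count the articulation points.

Removing 1 increases the component count from 1 to 3, so 1 is a cut vertex.
Removing 8 increases the component count from 1 to 4, so 8 is a cut vertex.
Removing 9 increases the component count from 1 to 2, so 9 is a cut vertex.
By contrast removing 5 leaves 1 component; it is not a cut vertex. No other vertex is a cut vertex either.

3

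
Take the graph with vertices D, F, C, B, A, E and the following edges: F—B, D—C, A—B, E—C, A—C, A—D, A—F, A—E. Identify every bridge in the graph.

none

The edges on the cycle A-F-B-A are not bridges since each lies on that cycle.
Every edge lies on some cycle, so there are no bridges.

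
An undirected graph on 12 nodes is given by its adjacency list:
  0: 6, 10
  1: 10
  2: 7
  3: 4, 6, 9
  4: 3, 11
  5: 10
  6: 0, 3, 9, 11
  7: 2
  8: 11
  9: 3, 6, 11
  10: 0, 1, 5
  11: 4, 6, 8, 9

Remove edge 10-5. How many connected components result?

3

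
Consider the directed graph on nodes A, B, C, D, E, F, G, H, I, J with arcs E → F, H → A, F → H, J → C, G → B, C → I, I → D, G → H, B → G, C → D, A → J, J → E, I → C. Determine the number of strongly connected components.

4

{A, E, F, H, J} are all mutually reachable — one SCC of size 5.
{B, G} are all mutually reachable — one SCC of size 2.
{C, I} are all mutually reachable — one SCC of size 2.
{D} is an SCC by itself.
That gives 4 strongly connected components.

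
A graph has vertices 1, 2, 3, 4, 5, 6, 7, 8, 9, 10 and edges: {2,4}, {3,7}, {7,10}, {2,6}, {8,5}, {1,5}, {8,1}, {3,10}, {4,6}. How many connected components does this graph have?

4

9 is isolated — a component by itself.
Starting from 3 we can reach 3, 7, 10. That is one component of size 3.
Starting from 2 we can reach 2, 4, 6. That is one component of size 3.
Starting from 1 we can reach 1, 5, 8. That is one component of size 3.
Total: 4 components.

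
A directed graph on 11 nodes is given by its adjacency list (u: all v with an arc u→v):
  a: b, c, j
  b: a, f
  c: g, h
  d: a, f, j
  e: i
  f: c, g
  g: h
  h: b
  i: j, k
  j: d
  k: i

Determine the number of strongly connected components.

{a, b, c, d, f, g, h, j} are all mutually reachable — one SCC of size 8.
{i, k} are all mutually reachable — one SCC of size 2.
{e} is an SCC by itself.
That gives 3 strongly connected components.

3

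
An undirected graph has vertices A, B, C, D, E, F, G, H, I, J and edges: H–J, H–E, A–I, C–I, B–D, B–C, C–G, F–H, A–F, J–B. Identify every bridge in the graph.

B-D, C-G, E-H

The edges on the cycle A-F-H-J-B-C-I-A are not bridges since each lies on that cycle.
But removing E–H disconnects E from H; removing D–B disconnects D from B; removing C–G disconnects C from G — these are bridges.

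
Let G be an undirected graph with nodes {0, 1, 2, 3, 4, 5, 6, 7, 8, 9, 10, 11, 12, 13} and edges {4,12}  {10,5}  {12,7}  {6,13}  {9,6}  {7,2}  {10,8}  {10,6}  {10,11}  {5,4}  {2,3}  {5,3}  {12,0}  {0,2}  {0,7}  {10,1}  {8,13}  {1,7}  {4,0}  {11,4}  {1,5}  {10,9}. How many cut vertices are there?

1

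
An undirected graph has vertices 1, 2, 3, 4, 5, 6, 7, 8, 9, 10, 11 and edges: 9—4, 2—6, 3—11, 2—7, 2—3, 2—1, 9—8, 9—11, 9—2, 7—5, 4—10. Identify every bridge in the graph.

The edges on the cycle 9-2-3-11-9 are not bridges since each lies on that cycle.
But removing 2—6 disconnects 2 from 6; removing 9—8 disconnects 9 from 8; removing 9—4 disconnects 9 from 4; removing 5—7 disconnects 5 from 7 — these are bridges.
In total 7 edges are bridges.

1-2, 10-4, 2-6, 2-7, 4-9, 5-7, 8-9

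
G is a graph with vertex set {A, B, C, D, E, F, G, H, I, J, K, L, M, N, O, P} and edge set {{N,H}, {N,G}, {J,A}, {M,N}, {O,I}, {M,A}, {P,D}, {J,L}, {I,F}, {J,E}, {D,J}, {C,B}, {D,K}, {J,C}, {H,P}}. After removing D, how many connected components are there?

3

With D gone, the remaining components are: {K}; {F, I, O}; {A, B, C, E, G, H, J, L, M, N, P}.
That is 3 components.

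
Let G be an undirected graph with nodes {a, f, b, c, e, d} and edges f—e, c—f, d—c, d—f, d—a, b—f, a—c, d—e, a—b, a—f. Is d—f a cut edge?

No

After removing d—f, the path d-a-f still connects them, so the edge is not a bridge.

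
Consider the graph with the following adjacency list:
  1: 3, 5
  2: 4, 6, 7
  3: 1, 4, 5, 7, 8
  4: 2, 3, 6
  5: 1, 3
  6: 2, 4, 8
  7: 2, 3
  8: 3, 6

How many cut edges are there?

The edges on the cycle 3-5-1-3 are not bridges since each lies on that cycle.
Every edge lies on some cycle, so there are no bridges.

0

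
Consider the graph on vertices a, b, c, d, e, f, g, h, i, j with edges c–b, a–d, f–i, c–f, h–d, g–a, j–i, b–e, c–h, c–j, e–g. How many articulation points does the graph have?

1

Removing c increases the component count from 1 to 2, so c is a cut vertex.
By contrast removing h leaves 1 component; it is not a cut vertex. No other vertex is a cut vertex either.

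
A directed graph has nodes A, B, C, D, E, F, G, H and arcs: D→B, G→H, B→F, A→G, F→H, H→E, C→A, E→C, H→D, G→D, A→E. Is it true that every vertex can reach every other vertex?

From G we can reach every vertex (A, B, C, D, E, F, G, H), and every vertex can reach G (A, B, C, D, E, F, G, H). So the whole graph is one strongly connected component.

Yes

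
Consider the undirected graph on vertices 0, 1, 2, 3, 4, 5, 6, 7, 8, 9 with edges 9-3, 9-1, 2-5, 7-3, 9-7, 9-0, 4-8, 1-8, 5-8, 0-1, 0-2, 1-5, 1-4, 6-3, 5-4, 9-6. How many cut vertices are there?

1

Removing 9 increases the component count from 1 to 2, so 9 is a cut vertex.
By contrast removing 7 leaves 1 component; it is not a cut vertex. No other vertex is a cut vertex either.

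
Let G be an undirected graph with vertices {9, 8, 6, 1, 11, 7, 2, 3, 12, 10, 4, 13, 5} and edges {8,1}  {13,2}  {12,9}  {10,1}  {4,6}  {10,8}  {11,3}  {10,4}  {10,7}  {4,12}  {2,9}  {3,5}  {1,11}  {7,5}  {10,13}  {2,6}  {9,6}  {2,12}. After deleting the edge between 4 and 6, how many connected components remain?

1

4 and 6 are still connected via 4-12-2-6, so the component count stays at 1.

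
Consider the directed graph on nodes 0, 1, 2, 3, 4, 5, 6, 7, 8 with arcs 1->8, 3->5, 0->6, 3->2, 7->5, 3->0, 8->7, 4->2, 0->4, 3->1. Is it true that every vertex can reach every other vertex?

There is no directed path from 2 to 4, so the graph is not strongly connected.

No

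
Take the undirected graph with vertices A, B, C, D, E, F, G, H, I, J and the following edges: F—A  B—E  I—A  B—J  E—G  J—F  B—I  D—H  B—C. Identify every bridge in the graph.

The edges on the cycle B-J-F-A-I-B are not bridges since each lies on that cycle.
But removing D—H disconnects D from H; removing C—B disconnects C from B; removing G—E disconnects G from E; removing E—B disconnects E from B — these are bridges.

B-C, B-E, D-H, E-G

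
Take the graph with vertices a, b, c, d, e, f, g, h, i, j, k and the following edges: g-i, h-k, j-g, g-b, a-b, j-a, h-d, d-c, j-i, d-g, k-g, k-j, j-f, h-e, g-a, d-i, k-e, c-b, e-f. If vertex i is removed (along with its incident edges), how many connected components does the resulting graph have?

With i gone, the remaining components are: {a, b, c, d, e, f, g, h, j, k}.
That is 1 component.

1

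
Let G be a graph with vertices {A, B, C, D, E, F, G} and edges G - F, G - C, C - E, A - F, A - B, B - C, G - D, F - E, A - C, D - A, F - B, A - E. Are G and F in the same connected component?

From G we can reach A, B, C, D, E, F, G, which includes F.

Yes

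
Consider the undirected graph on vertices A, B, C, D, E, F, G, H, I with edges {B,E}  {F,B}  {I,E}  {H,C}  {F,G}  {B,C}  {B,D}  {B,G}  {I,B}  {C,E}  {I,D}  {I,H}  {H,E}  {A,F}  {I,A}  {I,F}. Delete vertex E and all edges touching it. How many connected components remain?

With E gone, the remaining components are: {A, B, C, D, F, G, H, I}.
That is 1 component.

1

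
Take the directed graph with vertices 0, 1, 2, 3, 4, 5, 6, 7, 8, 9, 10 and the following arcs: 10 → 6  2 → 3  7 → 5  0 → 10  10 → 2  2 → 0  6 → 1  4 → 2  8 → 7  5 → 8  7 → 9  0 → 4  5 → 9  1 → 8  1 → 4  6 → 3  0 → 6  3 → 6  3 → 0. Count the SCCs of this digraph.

{0, 1, 2, 3, 4, 6, 10} are all mutually reachable — one SCC of size 7.
{5, 7, 8} are all mutually reachable — one SCC of size 3.
{9} is an SCC by itself.
That gives 3 strongly connected components.

3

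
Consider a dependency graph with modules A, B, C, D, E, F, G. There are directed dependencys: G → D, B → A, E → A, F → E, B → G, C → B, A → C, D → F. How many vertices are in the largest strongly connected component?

7

{A, B, C, D, E, F, G} are all mutually reachable — one SCC of size 7.
The largest has 7 vertices.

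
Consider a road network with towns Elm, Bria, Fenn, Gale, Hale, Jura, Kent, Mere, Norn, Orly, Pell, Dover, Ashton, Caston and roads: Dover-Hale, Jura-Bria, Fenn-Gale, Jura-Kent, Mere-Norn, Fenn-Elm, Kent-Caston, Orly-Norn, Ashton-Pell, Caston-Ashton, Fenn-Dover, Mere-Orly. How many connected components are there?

3

Starting from Mere we can reach Mere, Norn, Orly. That is one component of size 3.
Starting from Elm we can reach Elm, Fenn, Gale, Hale, Dover. That is one component of size 5.
Starting from Bria we can reach Bria, Jura, Kent, Pell, Ashton, Caston. That is one component of size 6.
Total: 3 components.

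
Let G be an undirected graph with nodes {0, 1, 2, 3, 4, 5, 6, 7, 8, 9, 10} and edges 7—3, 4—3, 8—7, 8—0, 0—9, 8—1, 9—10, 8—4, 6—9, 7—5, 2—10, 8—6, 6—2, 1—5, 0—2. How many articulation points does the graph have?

Removing 8 increases the component count from 1 to 2, so 8 is a cut vertex.
By contrast removing 3 leaves 1 component; it is not a cut vertex. No other vertex is a cut vertex either.

1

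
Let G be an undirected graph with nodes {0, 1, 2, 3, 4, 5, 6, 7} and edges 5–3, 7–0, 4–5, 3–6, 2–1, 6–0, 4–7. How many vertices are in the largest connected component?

Starting from 1 we can reach 1, 2. That is one component of size 2.
Starting from 0 we can reach 0, 3, 4, 5, 6, 7. That is one component of size 6.
The largest has 6 vertices.

6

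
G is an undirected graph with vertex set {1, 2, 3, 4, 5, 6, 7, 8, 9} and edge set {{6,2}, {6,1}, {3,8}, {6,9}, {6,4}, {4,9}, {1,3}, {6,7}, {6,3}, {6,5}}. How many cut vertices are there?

2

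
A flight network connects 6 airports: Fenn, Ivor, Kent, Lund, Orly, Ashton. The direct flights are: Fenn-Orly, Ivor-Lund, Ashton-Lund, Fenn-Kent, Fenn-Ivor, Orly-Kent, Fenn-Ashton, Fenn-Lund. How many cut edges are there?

0

The edges on the cycle Fenn-Orly-Kent-Fenn are not bridges since each lies on that cycle.
Every edge lies on some cycle, so there are no bridges.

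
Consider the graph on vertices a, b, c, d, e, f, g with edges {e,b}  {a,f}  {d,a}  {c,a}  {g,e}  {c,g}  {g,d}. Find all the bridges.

The edges on the cycle c-g-d-a-c are not bridges since each lies on that cycle.
But removing g–e disconnects g from e; removing b–e disconnects b from e; removing a–f disconnects a from f — these are bridges.

a-f, b-e, e-g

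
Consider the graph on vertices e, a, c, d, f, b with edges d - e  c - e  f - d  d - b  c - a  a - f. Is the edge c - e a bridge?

No

After removing c - e, the path c-a-f-d-e still connects them, so the edge is not a bridge.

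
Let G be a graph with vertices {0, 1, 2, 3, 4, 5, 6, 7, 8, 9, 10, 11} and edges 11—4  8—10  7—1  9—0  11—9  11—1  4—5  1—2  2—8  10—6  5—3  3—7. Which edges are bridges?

The edges on the cycle 11-4-5-3-7-1-11 are not bridges since each lies on that cycle.
But removing 0—9 disconnects 0 from 9; removing 8—10 disconnects 8 from 10; removing 1—2 disconnects 1 from 2; removing 8—2 disconnects 8 from 2 — these are bridges.
In total 6 edges are bridges.

0-9, 1-2, 10-6, 10-8, 11-9, 2-8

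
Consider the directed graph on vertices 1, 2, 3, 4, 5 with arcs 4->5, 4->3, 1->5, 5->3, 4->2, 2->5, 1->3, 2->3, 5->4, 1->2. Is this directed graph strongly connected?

There is no directed path from 4 to 1, so the graph is not strongly connected.

No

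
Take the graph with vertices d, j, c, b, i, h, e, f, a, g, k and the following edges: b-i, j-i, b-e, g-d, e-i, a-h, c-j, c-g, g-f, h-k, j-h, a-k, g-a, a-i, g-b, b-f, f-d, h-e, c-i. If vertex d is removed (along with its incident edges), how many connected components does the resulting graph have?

With d gone, the remaining components are: {a, b, c, e, f, g, h, i, j, k}.
That is 1 component.

1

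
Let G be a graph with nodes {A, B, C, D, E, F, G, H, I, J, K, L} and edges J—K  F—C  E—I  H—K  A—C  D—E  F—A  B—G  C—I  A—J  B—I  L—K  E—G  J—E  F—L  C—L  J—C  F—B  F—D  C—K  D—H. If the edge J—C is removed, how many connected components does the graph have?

J and C are still connected via J-A-C, so the component count stays at 1.

1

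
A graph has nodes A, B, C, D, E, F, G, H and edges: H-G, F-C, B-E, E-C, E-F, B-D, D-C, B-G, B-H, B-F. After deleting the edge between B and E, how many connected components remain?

B and E are still connected via B-F-E, so the component count stays at 2.

2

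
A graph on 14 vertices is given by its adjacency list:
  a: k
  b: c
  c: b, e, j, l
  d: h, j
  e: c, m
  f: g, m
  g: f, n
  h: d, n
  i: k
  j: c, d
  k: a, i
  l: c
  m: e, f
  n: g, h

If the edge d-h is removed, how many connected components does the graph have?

2

d and h are still connected via d-j-c-e-m-f-g-n-h, so the component count stays at 2.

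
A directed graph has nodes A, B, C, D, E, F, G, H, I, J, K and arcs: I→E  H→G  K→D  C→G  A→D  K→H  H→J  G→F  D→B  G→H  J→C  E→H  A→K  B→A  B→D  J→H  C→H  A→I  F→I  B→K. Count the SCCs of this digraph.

{C, E, F, G, H, I, J} are all mutually reachable — one SCC of size 7.
{A, B, D, K} are all mutually reachable — one SCC of size 4.
That gives 2 strongly connected components.

2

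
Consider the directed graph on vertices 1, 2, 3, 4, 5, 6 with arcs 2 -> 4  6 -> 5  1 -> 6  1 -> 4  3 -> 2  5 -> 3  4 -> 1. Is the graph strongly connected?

Yes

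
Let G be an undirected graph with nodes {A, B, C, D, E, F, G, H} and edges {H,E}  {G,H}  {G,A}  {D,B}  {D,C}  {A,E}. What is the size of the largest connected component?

F is isolated — a component by itself.
Starting from B we can reach B, C, D. That is one component of size 3.
Starting from A we can reach A, E, G, H. That is one component of size 4.
The largest has 4 vertices.

4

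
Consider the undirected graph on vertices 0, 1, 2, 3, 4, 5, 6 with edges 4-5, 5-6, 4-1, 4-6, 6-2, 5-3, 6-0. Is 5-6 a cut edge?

No

After removing 5-6, the path 5-4-6 still connects them, so the edge is not a bridge.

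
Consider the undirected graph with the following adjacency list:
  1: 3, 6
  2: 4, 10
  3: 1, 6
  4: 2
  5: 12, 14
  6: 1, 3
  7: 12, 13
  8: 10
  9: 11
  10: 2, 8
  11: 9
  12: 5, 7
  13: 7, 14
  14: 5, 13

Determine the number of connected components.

Starting from 9 we can reach 9, 11. That is one component of size 2.
Starting from 1 we can reach 1, 3, 6. That is one component of size 3.
Starting from 2 we can reach 2, 4, 8, 10. That is one component of size 4.
Starting from 5 we can reach 5, 7, 12, 13, 14. That is one component of size 5.
Total: 4 components.

4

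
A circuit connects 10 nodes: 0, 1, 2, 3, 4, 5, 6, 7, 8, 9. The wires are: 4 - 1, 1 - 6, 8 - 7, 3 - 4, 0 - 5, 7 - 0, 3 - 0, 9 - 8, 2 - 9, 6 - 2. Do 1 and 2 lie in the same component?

From 1 we can reach 0, 1, 2, 3, 4, 5, 6, 7, 8, 9, which includes 2.

Yes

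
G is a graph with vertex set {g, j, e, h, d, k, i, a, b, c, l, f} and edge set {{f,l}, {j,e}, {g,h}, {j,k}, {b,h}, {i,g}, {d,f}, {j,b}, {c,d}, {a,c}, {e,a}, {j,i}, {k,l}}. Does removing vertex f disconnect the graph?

Deleting f leaves 1 component (was 1) (its neighbors d, l remain connected to each other), so f is not a cut vertex.

No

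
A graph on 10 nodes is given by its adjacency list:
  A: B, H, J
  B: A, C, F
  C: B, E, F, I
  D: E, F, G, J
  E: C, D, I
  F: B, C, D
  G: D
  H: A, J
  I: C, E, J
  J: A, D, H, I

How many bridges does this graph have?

The edges on the cycle D-J-I-E-D are not bridges since each lies on that cycle.
But removing G-D disconnects G from D — this is a bridge.

1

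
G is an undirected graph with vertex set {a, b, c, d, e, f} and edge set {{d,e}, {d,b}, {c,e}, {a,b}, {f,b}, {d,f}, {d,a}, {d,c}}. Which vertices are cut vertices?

Removing d increases the component count from 1 to 2, so d is a cut vertex.
By contrast removing a leaves 1 component; it is not a cut vertex. No other vertex is a cut vertex either.

d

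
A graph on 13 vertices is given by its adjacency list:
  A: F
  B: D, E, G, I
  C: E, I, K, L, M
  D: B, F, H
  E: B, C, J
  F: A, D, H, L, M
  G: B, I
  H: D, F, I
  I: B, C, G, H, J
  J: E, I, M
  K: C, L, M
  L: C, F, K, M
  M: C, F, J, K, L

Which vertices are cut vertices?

F

Removing F increases the component count from 1 to 2, so F is a cut vertex.
By contrast removing G leaves 1 component; it is not a cut vertex. No other vertex is a cut vertex either.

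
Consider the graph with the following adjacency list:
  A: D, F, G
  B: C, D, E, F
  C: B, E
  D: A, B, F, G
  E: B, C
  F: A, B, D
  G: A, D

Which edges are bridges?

The edges on the cycle B-E-C-B are not bridges since each lies on that cycle.
Every edge lies on some cycle, so there are no bridges.

none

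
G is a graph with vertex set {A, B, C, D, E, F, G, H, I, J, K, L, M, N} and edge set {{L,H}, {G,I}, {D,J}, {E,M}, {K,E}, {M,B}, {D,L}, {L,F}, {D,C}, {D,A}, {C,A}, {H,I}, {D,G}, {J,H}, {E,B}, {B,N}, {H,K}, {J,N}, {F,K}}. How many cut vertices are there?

1

Removing D increases the component count from 1 to 2, so D is a cut vertex.
By contrast removing E leaves 1 component; it is not a cut vertex. No other vertex is a cut vertex either.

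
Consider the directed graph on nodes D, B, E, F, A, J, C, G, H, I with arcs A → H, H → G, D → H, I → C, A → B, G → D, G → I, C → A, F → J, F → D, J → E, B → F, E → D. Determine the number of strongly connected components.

1

{A, B, C, D, E, F, G, H, I, J} are all mutually reachable — one SCC of size 10.
That gives 1 strongly connected component.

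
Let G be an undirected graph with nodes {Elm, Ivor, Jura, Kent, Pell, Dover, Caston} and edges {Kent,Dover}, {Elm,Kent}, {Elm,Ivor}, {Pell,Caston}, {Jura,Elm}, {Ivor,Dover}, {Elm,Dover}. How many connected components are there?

Starting from Pell we can reach Pell, Caston. That is one component of size 2.
Starting from Elm we can reach Elm, Ivor, Jura, Kent, Dover. That is one component of size 5.
Total: 2 components.

2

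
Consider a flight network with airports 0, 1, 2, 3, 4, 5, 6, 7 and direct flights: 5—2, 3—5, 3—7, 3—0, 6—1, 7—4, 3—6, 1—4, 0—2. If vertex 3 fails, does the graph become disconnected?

Deleting 3 raises the number of components from 1 to 2, so 3 is a cut vertex.

Yes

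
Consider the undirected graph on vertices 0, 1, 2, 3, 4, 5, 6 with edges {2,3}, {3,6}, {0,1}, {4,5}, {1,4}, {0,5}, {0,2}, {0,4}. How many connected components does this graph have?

1

Starting from 0 we can reach 0, 1, 2, 3, 4, 5, 6. That is one component of size 7.
Total: 1 component.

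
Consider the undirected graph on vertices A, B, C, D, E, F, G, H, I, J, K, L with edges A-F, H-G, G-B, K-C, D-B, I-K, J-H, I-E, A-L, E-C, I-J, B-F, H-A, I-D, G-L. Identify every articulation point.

I

Removing I increases the component count from 1 to 2, so I is a cut vertex.
By contrast removing D leaves 1 component; it is not a cut vertex. No other vertex is a cut vertex either.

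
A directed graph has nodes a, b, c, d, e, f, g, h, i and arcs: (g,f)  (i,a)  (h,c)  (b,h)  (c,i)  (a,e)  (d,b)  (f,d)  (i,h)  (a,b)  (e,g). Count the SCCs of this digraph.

{a, b, c, d, e, f, g, h, i} are all mutually reachable — one SCC of size 9.
That gives 1 strongly connected component.

1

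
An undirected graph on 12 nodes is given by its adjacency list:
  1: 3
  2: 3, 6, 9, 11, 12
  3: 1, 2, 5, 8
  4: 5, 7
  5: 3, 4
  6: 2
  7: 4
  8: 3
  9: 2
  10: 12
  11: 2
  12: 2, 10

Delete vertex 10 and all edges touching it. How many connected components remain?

1

With 10 gone, the remaining components are: {1, 2, 3, 4, 5, 6, 7, 8, 9, 11, 12}.
That is 1 component.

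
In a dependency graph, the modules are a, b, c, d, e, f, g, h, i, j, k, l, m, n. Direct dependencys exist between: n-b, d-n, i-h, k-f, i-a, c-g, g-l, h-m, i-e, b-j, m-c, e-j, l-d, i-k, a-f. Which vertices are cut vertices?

Removing i increases the component count from 1 to 2, so i is a cut vertex.
By contrast removing n leaves 1 component; it is not a cut vertex. No other vertex is a cut vertex either.

i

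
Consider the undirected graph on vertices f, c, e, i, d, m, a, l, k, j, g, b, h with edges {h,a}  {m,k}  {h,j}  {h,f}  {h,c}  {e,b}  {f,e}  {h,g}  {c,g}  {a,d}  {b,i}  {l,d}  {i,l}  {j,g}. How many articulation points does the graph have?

1

Removing h increases the component count from 2 to 3, so h is a cut vertex.
By contrast removing b leaves 2 components; it is not a cut vertex. No other vertex is a cut vertex either.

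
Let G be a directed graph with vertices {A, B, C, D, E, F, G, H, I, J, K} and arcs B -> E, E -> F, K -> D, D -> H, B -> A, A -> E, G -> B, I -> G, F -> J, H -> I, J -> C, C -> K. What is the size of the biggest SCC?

11

{A, B, C, D, E, F, G, H, I, J, K} are all mutually reachable — one SCC of size 11.
The largest has 11 vertices.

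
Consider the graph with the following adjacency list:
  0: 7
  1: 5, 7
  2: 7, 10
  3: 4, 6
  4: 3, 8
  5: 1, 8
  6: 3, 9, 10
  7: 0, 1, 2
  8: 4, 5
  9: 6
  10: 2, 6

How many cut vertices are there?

2

Removing 6 increases the component count from 1 to 2, so 6 is a cut vertex.
Removing 7 increases the component count from 1 to 2, so 7 is a cut vertex.
By contrast removing 2 leaves 1 component; it is not a cut vertex. No other vertex is a cut vertex either.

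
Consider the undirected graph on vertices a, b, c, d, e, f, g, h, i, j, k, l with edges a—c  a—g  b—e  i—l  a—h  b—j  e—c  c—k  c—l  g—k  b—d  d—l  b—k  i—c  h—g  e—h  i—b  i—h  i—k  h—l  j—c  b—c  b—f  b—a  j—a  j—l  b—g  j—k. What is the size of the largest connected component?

12

Starting from a we can reach a, b, c, d, e, f, g, h, i, j, k, l. That is one component of size 12.
The largest has 12 vertices.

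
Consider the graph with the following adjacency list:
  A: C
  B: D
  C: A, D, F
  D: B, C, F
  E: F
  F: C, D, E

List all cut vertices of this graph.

C, D, F

Removing C increases the component count from 1 to 2, so C is a cut vertex.
Removing D increases the component count from 1 to 2, so D is a cut vertex.
Removing F increases the component count from 1 to 2, so F is a cut vertex.
By contrast removing B leaves 1 component; it is not a cut vertex. No other vertex is a cut vertex either.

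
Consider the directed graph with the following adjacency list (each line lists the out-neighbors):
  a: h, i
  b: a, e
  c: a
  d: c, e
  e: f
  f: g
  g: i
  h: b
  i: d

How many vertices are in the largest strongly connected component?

9

{a, b, c, d, e, f, g, h, i} are all mutually reachable — one SCC of size 9.
The largest has 9 vertices.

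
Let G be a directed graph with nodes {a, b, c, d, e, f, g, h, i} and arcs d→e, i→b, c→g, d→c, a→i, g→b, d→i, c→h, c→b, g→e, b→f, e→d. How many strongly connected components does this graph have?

6

{c, d, e, g} are all mutually reachable — one SCC of size 4.
{i} is an SCC by itself.
{h} is an SCC by itself.
{f} is an SCC by itself.
{a} is an SCC by itself.
(and 1 more singleton SCC)
That gives 6 strongly connected components.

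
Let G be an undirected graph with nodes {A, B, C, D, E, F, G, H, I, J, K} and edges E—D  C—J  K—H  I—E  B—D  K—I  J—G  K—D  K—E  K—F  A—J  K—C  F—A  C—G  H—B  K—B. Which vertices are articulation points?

K

Removing K increases the component count from 1 to 2, so K is a cut vertex.
By contrast removing E leaves 1 component; it is not a cut vertex. No other vertex is a cut vertex either.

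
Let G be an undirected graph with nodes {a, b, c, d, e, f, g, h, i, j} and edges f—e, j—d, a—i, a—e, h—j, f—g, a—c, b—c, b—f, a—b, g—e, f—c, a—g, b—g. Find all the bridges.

a-i, d-j, h-j

The edges on the cycle b-f-c-b are not bridges since each lies on that cycle.
But removing j—d disconnects j from d; removing i—a disconnects i from a; removing j—h disconnects j from h — these are bridges.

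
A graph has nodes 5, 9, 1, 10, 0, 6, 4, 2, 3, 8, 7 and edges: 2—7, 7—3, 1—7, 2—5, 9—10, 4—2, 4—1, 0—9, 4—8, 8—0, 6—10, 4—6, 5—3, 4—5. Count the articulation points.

Removing 4 increases the component count from 1 to 2, so 4 is a cut vertex.
By contrast removing 5 leaves 1 component; it is not a cut vertex. No other vertex is a cut vertex either.

1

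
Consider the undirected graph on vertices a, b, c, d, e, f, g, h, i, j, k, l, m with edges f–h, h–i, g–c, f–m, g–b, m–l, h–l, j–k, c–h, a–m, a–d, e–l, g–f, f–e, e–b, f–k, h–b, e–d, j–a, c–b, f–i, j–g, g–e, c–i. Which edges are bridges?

The edges on the cycle g-f-m-l-h-c-g are not bridges since each lies on that cycle.
Every edge lies on some cycle, so there are no bridges.

none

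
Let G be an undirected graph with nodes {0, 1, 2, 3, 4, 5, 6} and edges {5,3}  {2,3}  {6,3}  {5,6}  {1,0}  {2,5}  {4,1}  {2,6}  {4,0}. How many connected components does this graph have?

2

Starting from 0 we can reach 0, 1, 4. That is one component of size 3.
Starting from 2 we can reach 2, 3, 5, 6. That is one component of size 4.
Total: 2 components.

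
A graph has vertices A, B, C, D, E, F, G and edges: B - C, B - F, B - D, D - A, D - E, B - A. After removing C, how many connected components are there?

2

With C gone, the remaining components are: {G}; {A, B, D, E, F}.
That is 2 components.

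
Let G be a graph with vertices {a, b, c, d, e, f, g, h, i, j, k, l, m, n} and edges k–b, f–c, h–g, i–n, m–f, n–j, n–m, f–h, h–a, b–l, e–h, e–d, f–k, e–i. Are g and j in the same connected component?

From g we can reach a, b, c, d, e, f, g, h, i, j, k, l, m, n, which includes j.

Yes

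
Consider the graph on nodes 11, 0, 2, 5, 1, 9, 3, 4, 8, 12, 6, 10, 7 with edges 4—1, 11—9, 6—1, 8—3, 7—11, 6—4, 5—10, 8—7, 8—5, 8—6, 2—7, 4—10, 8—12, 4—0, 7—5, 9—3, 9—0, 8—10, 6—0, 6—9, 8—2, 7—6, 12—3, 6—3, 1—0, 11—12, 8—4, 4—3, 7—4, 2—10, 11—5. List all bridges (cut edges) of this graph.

The edges on the cycle 8-2-7-11-12-3-4-8 are not bridges since each lies on that cycle.
Every edge lies on some cycle, so there are no bridges.

none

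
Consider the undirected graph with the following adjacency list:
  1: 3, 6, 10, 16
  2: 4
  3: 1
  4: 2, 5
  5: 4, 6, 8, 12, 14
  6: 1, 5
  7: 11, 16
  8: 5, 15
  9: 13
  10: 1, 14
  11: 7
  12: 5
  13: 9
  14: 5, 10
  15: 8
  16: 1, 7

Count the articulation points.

6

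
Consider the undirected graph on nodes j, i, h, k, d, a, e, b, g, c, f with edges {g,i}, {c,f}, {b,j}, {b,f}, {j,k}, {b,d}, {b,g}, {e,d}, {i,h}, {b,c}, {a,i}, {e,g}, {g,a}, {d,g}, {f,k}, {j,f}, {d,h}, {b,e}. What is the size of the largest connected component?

11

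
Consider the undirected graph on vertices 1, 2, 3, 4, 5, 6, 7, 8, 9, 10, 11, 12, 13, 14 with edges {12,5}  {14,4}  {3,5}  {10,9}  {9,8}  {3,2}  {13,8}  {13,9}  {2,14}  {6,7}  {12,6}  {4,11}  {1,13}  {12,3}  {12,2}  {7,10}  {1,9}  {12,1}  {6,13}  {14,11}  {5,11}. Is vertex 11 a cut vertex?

Deleting 11 leaves 1 component (was 1) (its neighbors 4, 5, 14 remain connected to each other), so 11 is not a cut vertex.

No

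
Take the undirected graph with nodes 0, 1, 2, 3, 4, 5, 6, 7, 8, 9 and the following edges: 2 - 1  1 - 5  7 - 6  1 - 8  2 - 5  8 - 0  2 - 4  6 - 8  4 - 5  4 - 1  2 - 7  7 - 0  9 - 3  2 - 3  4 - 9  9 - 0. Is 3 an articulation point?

Deleting 3 leaves 1 component (was 1) (its neighbors 2, 9 remain connected to each other), so 3 is not a cut vertex.

No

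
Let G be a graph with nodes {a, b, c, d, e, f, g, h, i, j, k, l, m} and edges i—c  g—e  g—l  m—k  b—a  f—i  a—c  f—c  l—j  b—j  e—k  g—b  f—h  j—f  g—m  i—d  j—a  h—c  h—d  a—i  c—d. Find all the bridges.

The edges on the cycle g-e-k-m-g are not bridges since each lies on that cycle.
Every edge lies on some cycle, so there are no bridges.

none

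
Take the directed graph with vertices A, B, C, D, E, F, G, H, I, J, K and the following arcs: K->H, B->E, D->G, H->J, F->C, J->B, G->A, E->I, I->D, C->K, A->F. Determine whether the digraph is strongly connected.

From G we can reach every vertex (A, B, C, D, E, F, G, H, I, J, K), and every vertex can reach G (A, B, C, D, E, F, G, H, I, J, K). So the whole graph is one strongly connected component.

Yes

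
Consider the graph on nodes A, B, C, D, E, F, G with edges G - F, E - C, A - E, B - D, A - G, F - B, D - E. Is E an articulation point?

Yes

Deleting E raises the number of components from 1 to 2, so E is a cut vertex.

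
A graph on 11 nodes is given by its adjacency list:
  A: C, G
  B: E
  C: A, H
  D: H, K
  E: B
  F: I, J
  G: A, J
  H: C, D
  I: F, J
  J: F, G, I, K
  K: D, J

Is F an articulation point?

No

Deleting F leaves 2 components (was 2), so F is not a cut vertex.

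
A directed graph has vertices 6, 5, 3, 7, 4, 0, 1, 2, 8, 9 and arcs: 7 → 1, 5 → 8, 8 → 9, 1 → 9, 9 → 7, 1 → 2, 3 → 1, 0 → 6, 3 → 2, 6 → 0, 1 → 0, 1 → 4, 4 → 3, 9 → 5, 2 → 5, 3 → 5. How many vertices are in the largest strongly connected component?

{1, 2, 3, 4, 5, 7, 8, 9} are all mutually reachable — one SCC of size 8.
{0, 6} are all mutually reachable — one SCC of size 2.
The largest has 8 vertices.

8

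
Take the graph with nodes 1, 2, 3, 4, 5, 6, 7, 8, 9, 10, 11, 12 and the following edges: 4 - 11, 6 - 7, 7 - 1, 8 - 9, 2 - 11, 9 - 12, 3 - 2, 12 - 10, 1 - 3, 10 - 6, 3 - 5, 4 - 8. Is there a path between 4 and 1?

From 4 we can reach 1, 2, 3, 4, 5, 6, 7, 8, 9, 10, 11, 12, which includes 1.

Yes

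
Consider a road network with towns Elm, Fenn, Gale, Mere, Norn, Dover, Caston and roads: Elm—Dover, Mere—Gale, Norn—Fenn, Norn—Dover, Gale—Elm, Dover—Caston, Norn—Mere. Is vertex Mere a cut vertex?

Deleting Mere leaves 1 component (was 1) (its neighbors Gale, Norn remain connected to each other), so Mere is not a cut vertex.

No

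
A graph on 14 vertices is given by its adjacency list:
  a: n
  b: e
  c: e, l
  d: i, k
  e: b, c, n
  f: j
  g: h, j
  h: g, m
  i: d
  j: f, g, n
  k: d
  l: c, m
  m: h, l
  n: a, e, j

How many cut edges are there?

The edges on the cycle g-j-n-e-c-l-m-h-g are not bridges since each lies on that cycle.
But removing a-n disconnects a from n; removing j-f disconnects j from f; removing i-d disconnects i from d; removing b-e disconnects b from e — these are bridges.
In total 5 edges are bridges.

5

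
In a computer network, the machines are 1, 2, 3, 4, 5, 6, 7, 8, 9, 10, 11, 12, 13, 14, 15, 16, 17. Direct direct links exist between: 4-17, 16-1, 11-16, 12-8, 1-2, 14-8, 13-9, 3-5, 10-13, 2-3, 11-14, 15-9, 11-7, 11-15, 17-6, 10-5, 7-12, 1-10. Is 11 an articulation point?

Yes

Deleting 11 raises the number of components from 2 to 3, so 11 is a cut vertex.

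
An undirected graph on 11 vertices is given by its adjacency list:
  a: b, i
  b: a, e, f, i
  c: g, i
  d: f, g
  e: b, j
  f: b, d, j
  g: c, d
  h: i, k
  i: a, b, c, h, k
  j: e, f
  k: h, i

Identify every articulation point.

i

Removing i increases the component count from 1 to 2, so i is a cut vertex.
By contrast removing f leaves 1 component; it is not a cut vertex. No other vertex is a cut vertex either.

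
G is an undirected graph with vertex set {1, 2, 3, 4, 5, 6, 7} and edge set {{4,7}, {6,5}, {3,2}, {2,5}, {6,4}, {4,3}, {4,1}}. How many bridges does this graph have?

The edges on the cycle 6-4-3-2-5-6 are not bridges since each lies on that cycle.
But removing 4 - 7 disconnects 4 from 7; removing 4 - 1 disconnects 4 from 1 — these are bridges.
That makes 2 bridges.

2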